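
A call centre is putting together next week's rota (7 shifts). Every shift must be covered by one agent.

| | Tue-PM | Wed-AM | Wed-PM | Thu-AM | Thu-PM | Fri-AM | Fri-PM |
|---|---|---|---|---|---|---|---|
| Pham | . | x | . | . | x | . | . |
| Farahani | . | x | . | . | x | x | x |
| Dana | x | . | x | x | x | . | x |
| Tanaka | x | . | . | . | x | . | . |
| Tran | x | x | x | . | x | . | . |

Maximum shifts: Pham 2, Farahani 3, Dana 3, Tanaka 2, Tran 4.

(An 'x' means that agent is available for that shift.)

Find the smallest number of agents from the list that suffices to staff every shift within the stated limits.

7 slots to fill and no one can take more than 4, so at least ⌈7/4⌉ = 2 agents are needed.
No set of 2 agents can cover every shift (each such set leaves at least one shift with no one available or exceeds a cap).
Pham, Farahani, and Dana alone can cover everything: Tue-PM→Dana, Wed-AM→Pham, Wed-PM→Dana, Thu-AM→Dana, Thu-PM→Pham, Fri-AM→Farahani, Fri-PM→Farahani.

3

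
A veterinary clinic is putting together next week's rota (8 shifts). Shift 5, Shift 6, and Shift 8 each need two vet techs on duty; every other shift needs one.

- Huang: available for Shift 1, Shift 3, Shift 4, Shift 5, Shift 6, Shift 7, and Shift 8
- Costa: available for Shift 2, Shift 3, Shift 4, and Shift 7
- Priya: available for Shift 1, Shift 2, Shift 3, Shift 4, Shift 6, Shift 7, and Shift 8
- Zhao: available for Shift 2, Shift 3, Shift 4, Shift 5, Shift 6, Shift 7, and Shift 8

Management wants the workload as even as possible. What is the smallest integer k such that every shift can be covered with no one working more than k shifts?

3

With 4 vet techs and 11 worker-slots to fill, someone must work at least ⌈11/4⌉ = 3 shifts, so k ≥ 3.
k = 3 works: Shift 1→Huang, Shift 2→Costa, Shift 3→Costa, Shift 4→Costa, Shift 5→Huang+Zhao, Shift 6→Huang+Priya, Shift 7→Priya, Shift 8→Priya+Zhao.
Loads: Huang 3, Costa 3, Priya 3, Zhao 2 — all ≤ 3.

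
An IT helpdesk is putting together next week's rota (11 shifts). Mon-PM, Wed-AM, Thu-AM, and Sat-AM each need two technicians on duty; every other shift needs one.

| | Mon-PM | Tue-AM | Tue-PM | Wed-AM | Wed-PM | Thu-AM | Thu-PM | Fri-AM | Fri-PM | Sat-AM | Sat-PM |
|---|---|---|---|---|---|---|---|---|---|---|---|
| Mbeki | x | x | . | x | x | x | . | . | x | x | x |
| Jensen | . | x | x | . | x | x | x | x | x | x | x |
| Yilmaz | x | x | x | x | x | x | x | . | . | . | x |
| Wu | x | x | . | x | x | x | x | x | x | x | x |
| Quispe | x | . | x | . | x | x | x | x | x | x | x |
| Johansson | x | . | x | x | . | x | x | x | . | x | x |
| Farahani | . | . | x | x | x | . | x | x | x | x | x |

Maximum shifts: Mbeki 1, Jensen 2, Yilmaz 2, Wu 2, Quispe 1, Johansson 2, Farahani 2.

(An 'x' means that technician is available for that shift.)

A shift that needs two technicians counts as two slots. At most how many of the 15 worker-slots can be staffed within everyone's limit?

Total capacity across all technicians is 1+2+2+2+1+2+2 = 12, and 15 slots are needed, so at most 12 can be filled.
An assignment achieving 12: Mon-PM→Yilmaz+Wu, Tue-AM→Mbeki, Tue-PM→Jensen, Wed-AM→Yilmaz+Wu, Wed-PM→Farahani, Thu-AM→Johansson, Thu-PM→Johansson, Fri-AM→Jensen, Fri-PM→Quispe, Sat-AM→Farahani.
Loads: Mbeki 1/1, Jensen 2/2, Yilmaz 2/2, Wu 2/2, Quispe 1/1, Johansson 2/2, Farahani 2/2.

12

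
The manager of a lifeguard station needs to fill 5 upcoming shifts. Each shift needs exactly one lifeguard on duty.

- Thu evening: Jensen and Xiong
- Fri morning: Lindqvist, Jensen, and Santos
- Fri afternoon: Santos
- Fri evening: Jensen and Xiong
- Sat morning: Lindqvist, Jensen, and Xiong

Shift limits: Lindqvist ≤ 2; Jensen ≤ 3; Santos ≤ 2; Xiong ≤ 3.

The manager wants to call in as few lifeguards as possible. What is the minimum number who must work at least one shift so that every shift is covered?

5 slots to fill and no one can take more than 3, so at least ⌈5/3⌉ = 2 lifeguards are needed.
Jensen and Santos alone can cover everything: Thu evening→Jensen, Fri morning→Santos, Fri afternoon→Santos, Fri evening→Jensen, Sat morning→Jensen.

2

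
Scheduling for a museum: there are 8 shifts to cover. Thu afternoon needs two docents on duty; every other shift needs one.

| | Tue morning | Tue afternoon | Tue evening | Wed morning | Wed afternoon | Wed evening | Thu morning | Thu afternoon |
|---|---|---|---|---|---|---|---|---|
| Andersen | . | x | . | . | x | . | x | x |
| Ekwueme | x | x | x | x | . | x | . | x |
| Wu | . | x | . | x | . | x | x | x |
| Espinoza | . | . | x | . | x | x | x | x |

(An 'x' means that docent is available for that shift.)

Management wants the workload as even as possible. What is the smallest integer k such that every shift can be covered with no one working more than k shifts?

With 4 docents and 9 worker-slots to fill, someone must work at least ⌈9/4⌉ = 3 shifts, so k ≥ 3.
k = 3 works: Tue morning→Ekwueme, Tue afternoon→Andersen, Tue evening→Ekwueme, Wed morning→Ekwueme, Wed afternoon→Andersen, Wed evening→Wu, Thu morning→Andersen, Thu afternoon→Wu+Espinoza.
Loads: Andersen 3, Ekwueme 3, Wu 2, Espinoza 1 — all ≤ 3.

3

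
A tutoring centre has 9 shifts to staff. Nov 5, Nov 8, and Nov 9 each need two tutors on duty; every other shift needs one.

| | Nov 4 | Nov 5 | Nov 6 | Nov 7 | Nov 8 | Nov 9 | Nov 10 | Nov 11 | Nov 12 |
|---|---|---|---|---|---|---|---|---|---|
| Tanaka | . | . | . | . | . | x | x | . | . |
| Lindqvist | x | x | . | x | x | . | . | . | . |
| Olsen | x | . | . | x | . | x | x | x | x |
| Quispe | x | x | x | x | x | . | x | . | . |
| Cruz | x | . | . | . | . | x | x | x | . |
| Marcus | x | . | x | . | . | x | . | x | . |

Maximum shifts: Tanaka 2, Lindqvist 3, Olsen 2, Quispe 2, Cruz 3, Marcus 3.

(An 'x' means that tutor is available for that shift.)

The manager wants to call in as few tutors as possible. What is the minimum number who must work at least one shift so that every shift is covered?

12 slots to fill and no one can take more than 3, so at least ⌈12/3⌉ = 4 tutors are needed.
Any 4 tutors together have capacity at most 3+3+3+2 = 11 < 12 slots, so 4 can never suffice.
Tanaka, Lindqvist, Olsen, Quispe, and Marcus alone can cover everything: Nov 4→Marcus, Nov 5→Lindqvist+Quispe, Nov 6→Marcus, Nov 7→Lindqvist, Nov 8→Lindqvist+Quispe, Nov 9→Tanaka+Marcus, Nov 10→Tanaka, Nov 11→Olsen, Nov 12→Olsen.

5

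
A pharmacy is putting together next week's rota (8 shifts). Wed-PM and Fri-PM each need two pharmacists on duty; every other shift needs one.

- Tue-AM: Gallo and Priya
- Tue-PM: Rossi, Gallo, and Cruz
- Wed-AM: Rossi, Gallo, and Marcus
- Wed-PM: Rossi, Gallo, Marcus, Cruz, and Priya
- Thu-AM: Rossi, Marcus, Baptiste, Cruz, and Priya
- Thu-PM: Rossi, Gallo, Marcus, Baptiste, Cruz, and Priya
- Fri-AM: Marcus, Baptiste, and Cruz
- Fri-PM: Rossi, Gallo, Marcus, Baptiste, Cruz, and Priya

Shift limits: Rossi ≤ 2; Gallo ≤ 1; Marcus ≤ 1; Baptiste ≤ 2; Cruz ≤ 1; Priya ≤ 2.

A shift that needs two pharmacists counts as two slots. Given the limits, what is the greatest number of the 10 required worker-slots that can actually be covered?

Total capacity across all pharmacists is 2+1+1+2+1+2 = 9, and 10 slots are needed, so at most 9 can be filled.
An assignment achieving 9: Tue-AM→Gallo, Tue-PM→Rossi, Wed-AM→Rossi, Wed-PM→Cruz+Priya, Thu-AM→Baptiste, Thu-PM→Baptiste, Fri-AM→Marcus, Fri-PM→Priya.
Loads: Rossi 2/2, Gallo 1/1, Marcus 1/1, Baptiste 2/2, Cruz 1/1, Priya 2/2.

9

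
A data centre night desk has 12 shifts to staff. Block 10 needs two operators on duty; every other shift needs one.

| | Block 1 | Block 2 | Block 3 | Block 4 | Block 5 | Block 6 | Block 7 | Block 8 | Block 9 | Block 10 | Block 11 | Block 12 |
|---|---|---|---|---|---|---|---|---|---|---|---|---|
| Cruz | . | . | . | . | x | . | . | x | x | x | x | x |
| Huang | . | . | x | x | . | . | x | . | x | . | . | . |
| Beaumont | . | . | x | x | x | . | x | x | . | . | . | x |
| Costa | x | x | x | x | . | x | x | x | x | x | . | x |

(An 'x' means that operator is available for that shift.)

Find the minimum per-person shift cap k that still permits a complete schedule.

With 4 operators and 13 worker-slots to fill, someone must work at least ⌈13/4⌉ = 4 shifts, so k ≥ 4.
k = 4 works: Block 1→Costa, Block 2→Costa, Block 3→Huang, Block 4→Huang, Block 5→Cruz, Block 6→Costa, Block 7→Huang, Block 8→Cruz, Block 9→Huang, Block 10→Cruz+Costa, Block 11→Cruz, Block 12→Beaumont.
Loads: Cruz 4, Huang 4, Beaumont 1, Costa 4 — all ≤ 4.

4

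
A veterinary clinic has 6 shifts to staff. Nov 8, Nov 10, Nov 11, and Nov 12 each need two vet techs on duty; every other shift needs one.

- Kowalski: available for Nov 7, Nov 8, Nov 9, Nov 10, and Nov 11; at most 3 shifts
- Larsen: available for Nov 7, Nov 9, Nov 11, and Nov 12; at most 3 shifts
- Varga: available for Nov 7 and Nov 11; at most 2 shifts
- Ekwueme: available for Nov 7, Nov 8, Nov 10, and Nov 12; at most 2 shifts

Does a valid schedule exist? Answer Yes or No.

Total capacity is 10 and 10 slots are needed, so capacity alone doesn't rule it out.
Shifts {Nov 8, Nov 10, Nov 12} need 6 worker-slots in total, but the vet techs available for any of those shifts (Kowalski, Larsen, and Ekwueme) can supply at most 5 among them. So no valid schedule exists.

No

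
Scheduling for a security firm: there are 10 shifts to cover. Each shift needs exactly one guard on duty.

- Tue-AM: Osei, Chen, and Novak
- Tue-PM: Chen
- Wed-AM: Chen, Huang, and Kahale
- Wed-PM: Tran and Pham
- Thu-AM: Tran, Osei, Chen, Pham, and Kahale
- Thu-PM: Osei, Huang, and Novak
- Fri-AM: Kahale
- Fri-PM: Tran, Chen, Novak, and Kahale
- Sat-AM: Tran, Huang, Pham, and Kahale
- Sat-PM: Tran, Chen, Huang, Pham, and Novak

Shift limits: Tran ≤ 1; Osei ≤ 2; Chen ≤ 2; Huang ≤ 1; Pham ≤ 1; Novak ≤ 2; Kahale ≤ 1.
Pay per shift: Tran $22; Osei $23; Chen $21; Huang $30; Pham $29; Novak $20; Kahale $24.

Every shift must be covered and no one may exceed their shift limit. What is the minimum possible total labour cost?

$233

Tue-PM can only be covered by Chen, so that assignment is forced.
Fri-AM can only be covered by Kahale, so that assignment is forced.
Picking the cheapest available guard for each shift independently would cost $211, but that ignores the shift limits.
An optimal schedule: Tue-AM→Osei, Tue-PM→Chen, Wed-AM→Chen, Wed-PM→Tran, Thu-AM→Pham, Thu-PM→Osei, Fri-AM→Kahale, Fri-PM→Novak, Sat-AM→Huang, Sat-PM→Novak.
Total: 23 + 21 + 21 + 22 + 29 + 23 + 24 + 20 + 30 + 20 = $233.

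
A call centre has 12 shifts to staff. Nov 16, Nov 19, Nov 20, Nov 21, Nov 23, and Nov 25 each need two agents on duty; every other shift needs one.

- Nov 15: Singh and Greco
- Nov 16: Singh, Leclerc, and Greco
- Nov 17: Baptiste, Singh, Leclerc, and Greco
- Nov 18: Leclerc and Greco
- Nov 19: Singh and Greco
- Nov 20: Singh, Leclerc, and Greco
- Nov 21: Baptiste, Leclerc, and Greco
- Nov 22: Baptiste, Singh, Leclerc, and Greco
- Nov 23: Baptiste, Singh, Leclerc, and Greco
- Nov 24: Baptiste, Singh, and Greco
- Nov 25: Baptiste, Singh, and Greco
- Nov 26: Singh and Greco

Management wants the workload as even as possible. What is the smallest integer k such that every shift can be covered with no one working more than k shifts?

5

With 4 agents and 18 worker-slots to fill, someone must work at least ⌈18/4⌉ = 5 shifts, so k ≥ 5.
k = 5 works: Nov 15→Singh, Nov 16→Singh+Leclerc, Nov 17→Baptiste, Nov 18→Leclerc, Nov 19→Singh+Greco, Nov 20→Singh+Leclerc, Nov 21→Baptiste+Leclerc, Nov 22→Baptiste, Nov 23→Leclerc+Greco, Nov 24→Baptiste, Nov 25→Baptiste+Greco, Nov 26→Singh.
Loads: Baptiste 5, Singh 5, Leclerc 5, Greco 3 — all ≤ 5.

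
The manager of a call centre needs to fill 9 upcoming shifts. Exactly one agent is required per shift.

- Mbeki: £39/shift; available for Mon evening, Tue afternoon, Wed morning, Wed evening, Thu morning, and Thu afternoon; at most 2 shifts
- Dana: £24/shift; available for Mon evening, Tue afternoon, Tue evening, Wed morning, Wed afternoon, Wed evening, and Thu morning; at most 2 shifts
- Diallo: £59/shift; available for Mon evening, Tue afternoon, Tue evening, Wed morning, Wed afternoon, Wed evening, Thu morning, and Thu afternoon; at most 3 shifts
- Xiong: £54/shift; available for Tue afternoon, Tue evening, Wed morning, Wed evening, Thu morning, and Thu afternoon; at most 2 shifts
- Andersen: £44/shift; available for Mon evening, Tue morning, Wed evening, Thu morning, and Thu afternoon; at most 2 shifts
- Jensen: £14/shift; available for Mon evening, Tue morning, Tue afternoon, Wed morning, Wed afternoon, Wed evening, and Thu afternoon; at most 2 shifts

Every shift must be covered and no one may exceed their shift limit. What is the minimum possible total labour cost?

£296

Picking the cheapest available agent for each shift independently would cost £146, but that ignores the shift limits.
An optimal schedule: Mon evening→Dana, Tue morning→Jensen, Tue afternoon→Mbeki, Tue evening→Dana, Wed morning→Mbeki, Wed afternoon→Jensen, Wed evening→Xiong, Thu morning→Andersen, Thu afternoon→Andersen.
Total: 24 + 14 + 39 + 24 + 39 + 14 + 54 + 44 + 44 = £296.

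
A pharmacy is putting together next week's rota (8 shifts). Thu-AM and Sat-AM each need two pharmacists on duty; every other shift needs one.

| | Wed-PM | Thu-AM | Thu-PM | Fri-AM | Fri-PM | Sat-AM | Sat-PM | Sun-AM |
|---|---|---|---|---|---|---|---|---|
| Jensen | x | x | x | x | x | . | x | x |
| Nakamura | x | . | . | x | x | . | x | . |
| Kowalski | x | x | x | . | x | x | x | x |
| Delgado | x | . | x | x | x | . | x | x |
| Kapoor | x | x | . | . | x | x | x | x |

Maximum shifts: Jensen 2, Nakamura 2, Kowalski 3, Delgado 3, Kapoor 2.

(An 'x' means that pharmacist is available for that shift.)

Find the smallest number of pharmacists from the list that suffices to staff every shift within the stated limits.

10 slots to fill and no one can take more than 3, so at least ⌈10/3⌉ = 4 pharmacists are needed.
Jensen, Kowalski, Delgado, and Kapoor alone can cover everything: Wed-PM→Delgado, Thu-AM→Jensen+Kowalski, Thu-PM→Kowalski, Fri-AM→Jensen, Fri-PM→Delgado, Sat-AM→Kowalski+Kapoor, Sat-PM→Delgado, Sun-AM→Kapoor.

4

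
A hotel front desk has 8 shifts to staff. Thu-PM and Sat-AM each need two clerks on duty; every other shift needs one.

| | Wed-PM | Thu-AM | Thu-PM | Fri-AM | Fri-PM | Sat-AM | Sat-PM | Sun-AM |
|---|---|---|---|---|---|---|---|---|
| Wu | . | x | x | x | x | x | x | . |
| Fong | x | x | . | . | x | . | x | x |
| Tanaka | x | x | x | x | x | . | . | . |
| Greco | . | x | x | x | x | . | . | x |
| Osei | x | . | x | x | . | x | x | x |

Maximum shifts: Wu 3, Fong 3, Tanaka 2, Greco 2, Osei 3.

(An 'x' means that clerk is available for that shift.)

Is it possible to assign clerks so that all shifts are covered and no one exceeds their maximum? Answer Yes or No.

Yes

Sat-AM can only be covered by Wu and Osei, so that assignment is forced.
One valid schedule: Wed-PM→Fong, Thu-AM→Wu, Thu-PM→Tanaka+Greco, Fri-AM→Tanaka, Fri-PM→Fong, Sat-AM→Wu+Osei, Sat-PM→Wu, Sun-AM→Fong.
Loads: Wu 3/3, Fong 3/3, Tanaka 2/2, Greco 1/2, Osei 1/3 — all within limits.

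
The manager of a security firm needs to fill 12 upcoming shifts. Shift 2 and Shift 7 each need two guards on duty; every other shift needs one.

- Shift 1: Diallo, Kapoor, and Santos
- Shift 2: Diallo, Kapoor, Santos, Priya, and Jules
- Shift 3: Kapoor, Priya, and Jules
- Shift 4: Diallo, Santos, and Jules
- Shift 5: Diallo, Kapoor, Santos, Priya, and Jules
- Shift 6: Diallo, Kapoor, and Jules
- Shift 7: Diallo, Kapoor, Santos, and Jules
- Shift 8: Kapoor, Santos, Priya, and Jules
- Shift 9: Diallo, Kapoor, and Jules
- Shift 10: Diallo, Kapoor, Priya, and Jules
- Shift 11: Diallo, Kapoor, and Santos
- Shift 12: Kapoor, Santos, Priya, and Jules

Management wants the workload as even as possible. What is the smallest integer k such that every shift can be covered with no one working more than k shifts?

3

With 5 guards and 14 worker-slots to fill, someone must work at least ⌈14/5⌉ = 3 shifts, so k ≥ 3.
k = 3 works: Shift 1→Diallo, Shift 2→Priya+Jules, Shift 3→Kapoor, Shift 4→Diallo, Shift 5→Priya, Shift 6→Diallo, Shift 7→Santos+Jules, Shift 8→Santos, Shift 9→Kapoor, Shift 10→Priya, Shift 11→Kapoor, Shift 12→Santos.
Loads: Diallo 3, Kapoor 3, Santos 3, Priya 3, Jules 2 — all ≤ 3.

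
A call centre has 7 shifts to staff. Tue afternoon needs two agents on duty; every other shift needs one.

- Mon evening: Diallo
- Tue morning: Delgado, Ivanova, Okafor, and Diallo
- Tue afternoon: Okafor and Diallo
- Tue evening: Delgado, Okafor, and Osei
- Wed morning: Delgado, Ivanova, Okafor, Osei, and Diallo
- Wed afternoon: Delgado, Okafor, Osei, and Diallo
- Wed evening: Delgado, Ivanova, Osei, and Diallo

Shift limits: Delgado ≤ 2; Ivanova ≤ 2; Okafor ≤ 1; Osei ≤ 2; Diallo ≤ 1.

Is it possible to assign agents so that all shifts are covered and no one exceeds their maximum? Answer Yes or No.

No

Total capacity is 8 and 8 slots are needed, so capacity alone doesn't rule it out.
Shifts {Mon evening, Tue afternoon} need 3 worker-slots in total, but the agents available for any of those shifts (Okafor and Diallo) can supply at most 2 among them. So no valid schedule exists.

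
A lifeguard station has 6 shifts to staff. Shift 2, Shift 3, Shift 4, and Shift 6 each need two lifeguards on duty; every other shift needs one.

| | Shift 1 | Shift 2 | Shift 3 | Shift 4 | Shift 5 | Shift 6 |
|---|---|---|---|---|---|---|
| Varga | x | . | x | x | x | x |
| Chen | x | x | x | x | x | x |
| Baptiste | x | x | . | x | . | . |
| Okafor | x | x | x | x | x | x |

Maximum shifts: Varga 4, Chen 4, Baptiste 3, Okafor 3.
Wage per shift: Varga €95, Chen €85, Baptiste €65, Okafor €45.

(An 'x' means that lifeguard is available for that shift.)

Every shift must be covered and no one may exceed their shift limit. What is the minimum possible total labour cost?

Picking the cheapest available lifeguard for each shift independently would cost €570, but that ignores the shift limits.
An optimal schedule: Shift 1→Baptiste, Shift 2→Okafor+Baptiste, Shift 3→Okafor+Chen, Shift 4→Baptiste+Chen, Shift 5→Chen, Shift 6→Okafor+Chen.
Total: 65 + 45 + 65 + 45 + 85 + 65 + 85 + 85 + 45 + 85 = €670.

€670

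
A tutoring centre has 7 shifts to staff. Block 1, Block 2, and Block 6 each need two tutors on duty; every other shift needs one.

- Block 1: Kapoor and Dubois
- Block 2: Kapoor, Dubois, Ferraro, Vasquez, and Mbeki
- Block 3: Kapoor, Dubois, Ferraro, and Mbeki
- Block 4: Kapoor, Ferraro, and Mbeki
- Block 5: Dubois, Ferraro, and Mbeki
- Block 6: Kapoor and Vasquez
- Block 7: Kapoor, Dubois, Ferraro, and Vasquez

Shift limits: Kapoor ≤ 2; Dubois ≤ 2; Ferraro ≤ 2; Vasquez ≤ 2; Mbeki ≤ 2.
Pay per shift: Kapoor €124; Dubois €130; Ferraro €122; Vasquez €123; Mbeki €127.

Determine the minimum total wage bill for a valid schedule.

Block 1 can only be covered by Kapoor and Dubois, so that assignment is forced.
Block 6 can only be covered by Kapoor and Vasquez, so that assignment is forced.
Picking the cheapest available tutor for each shift independently would cost €1234, but that ignores the shift limits.
An optimal schedule: Block 1→Kapoor+Dubois, Block 2→Vasquez+Mbeki, Block 3→Mbeki, Block 4→Ferraro, Block 5→Dubois, Block 6→Kapoor+Vasquez, Block 7→Ferraro.
Total: 124 + 130 + 123 + 127 + 127 + 122 + 130 + 124 + 123 + 122 = €1252.

€1252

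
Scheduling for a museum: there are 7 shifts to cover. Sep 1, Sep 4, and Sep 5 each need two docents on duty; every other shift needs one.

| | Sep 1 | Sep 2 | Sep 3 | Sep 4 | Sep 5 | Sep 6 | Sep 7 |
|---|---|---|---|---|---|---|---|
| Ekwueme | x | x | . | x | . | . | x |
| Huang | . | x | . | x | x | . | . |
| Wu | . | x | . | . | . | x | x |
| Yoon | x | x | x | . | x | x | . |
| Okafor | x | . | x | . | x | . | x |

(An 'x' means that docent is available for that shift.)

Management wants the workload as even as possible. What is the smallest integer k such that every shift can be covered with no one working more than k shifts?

2

With 5 docents and 10 worker-slots to fill, someone must work at least ⌈10/5⌉ = 2 shifts, so k ≥ 2.
k = 2 works: Sep 1→Ekwueme+Yoon, Sep 2→Wu, Sep 3→Yoon, Sep 4→Ekwueme+Huang, Sep 5→Huang+Okafor, Sep 6→Wu, Sep 7→Okafor.
Loads: Ekwueme 2, Huang 2, Wu 2, Yoon 2, Okafor 2 — all ≤ 2.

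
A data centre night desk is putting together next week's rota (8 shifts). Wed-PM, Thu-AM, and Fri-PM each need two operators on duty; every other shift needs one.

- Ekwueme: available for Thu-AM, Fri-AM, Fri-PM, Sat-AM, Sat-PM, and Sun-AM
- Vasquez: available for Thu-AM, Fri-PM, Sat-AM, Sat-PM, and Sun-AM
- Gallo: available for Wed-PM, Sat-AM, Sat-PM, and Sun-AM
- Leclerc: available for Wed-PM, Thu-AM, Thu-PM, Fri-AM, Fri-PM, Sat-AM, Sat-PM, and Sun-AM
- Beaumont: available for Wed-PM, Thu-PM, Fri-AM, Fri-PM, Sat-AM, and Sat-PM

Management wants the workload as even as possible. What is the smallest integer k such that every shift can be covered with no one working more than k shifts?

3

With 5 operators and 11 worker-slots to fill, someone must work at least ⌈11/5⌉ = 3 shifts, so k ≥ 3.
k = 3 works: Wed-PM→Gallo+Leclerc, Thu-AM→Ekwueme+Vasquez, Thu-PM→Leclerc, Fri-AM→Ekwueme, Fri-PM→Leclerc+Beaumont, Sat-AM→Vasquez, Sat-PM→Vasquez, Sun-AM→Ekwueme.
Loads: Ekwueme 3, Vasquez 3, Gallo 1, Leclerc 3, Beaumont 1 — all ≤ 3.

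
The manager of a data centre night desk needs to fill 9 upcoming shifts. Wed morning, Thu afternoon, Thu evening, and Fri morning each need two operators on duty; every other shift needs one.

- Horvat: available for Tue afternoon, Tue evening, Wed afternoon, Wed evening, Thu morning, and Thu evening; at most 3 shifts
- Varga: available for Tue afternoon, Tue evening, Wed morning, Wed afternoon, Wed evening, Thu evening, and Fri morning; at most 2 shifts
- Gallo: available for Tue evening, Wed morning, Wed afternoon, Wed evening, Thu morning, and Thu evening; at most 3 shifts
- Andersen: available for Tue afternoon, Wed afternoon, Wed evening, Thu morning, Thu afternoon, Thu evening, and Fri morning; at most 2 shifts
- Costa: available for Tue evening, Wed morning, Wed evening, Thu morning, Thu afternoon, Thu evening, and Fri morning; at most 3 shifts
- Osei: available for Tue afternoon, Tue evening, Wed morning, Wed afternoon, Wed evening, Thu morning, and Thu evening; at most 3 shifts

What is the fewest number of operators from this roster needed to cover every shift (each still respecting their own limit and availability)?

5

13 slots to fill and no one can take more than 3, so at least ⌈13/3⌉ = 5 operators are needed.
Horvat, Varga, Gallo, Andersen, and Costa alone can cover everything: Tue afternoon→Horvat, Tue evening→Horvat, Wed morning→Varga+Gallo, Wed afternoon→Horvat, Wed evening→Costa, Thu morning→Gallo, Thu afternoon→Andersen+Costa, Thu evening→Gallo+Costa, Fri morning→Varga+Andersen.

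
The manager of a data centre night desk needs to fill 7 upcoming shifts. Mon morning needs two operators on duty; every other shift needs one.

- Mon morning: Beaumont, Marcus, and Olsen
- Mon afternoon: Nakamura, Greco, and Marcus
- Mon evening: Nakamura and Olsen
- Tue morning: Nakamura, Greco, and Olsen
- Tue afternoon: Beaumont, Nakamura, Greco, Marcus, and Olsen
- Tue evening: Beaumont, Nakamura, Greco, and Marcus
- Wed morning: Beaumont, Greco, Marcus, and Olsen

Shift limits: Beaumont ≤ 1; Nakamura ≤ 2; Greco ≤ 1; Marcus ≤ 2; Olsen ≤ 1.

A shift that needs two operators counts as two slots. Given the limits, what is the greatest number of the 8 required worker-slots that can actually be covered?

7

Total capacity across all operators is 1+2+1+2+1 = 7, and 8 slots are needed, so at most 7 can be filled.
An assignment achieving 7: Mon morning→Beaumont+Marcus, Mon afternoon→Nakamura, Mon evening→Nakamura, Tue morning→Greco, Tue evening→Marcus, Wed morning→Olsen.
Loads: Beaumont 1/1, Nakamura 2/2, Greco 1/1, Marcus 2/2, Olsen 1/1.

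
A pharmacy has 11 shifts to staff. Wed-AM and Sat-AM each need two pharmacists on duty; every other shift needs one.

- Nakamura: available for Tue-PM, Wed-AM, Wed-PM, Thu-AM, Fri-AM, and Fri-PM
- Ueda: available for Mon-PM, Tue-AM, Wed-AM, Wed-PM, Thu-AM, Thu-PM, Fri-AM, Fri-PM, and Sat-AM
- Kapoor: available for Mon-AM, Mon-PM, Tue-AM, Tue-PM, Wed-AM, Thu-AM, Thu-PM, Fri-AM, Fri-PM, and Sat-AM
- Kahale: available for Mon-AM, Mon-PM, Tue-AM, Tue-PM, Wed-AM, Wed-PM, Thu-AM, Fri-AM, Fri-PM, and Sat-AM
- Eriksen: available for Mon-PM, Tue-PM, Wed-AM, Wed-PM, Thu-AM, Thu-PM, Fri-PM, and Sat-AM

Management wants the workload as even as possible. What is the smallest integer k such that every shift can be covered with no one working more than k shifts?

With 5 pharmacists and 13 worker-slots to fill, someone must work at least ⌈13/5⌉ = 3 shifts, so k ≥ 3.
k = 3 works: Mon-AM→Kapoor, Mon-PM→Ueda, Tue-AM→Ueda, Tue-PM→Nakamura, Wed-AM→Kahale+Eriksen, Wed-PM→Nakamura, Thu-AM→Kapoor, Thu-PM→Ueda, Fri-AM→Nakamura, Fri-PM→Kapoor, Sat-AM→Kahale+Eriksen.
Loads: Nakamura 3, Ueda 3, Kapoor 3, Kahale 2, Eriksen 2 — all ≤ 3.

3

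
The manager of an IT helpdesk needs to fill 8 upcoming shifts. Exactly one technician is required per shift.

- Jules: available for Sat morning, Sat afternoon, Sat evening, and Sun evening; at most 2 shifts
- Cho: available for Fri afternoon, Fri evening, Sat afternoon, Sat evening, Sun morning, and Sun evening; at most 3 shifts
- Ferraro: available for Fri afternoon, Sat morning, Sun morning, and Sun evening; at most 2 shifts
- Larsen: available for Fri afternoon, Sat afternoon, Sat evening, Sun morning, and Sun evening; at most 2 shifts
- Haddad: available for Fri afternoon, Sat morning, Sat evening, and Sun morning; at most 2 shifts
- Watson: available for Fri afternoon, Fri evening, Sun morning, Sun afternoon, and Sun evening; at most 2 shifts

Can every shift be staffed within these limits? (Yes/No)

Sun afternoon can only be covered by Watson, so that assignment is forced.
One valid schedule: Fri afternoon→Cho, Fri evening→Cho, Sat morning→Jules, Sat afternoon→Jules, Sat evening→Cho, Sun morning→Ferraro, Sun afternoon→Watson, Sun evening→Ferraro.
Loads: Jules 2/2, Cho 3/3, Ferraro 2/2, Larsen 0/2, Haddad 0/2, Watson 1/2 — all within limits.

Yes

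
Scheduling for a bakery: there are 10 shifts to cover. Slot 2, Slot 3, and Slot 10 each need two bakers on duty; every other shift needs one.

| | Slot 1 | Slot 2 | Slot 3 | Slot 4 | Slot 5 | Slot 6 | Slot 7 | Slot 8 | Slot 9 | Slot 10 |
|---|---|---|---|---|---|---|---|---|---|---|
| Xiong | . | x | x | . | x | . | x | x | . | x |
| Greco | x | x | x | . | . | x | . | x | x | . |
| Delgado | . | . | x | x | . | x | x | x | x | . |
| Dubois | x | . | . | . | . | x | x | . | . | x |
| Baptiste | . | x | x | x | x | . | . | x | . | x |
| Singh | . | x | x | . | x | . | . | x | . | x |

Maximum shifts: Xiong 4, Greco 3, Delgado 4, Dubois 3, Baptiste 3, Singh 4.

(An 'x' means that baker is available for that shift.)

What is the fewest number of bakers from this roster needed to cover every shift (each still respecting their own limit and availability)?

4

13 slots to fill and no one can take more than 4, so at least ⌈13/4⌉ = 4 bakers are needed.
Xiong, Greco, Delgado, and Dubois alone can cover everything: Slot 1→Greco, Slot 2→Xiong+Greco, Slot 3→Xiong+Delgado, Slot 4→Delgado, Slot 5→Xiong, Slot 6→Delgado, Slot 7→Dubois, Slot 8→Delgado, Slot 9→Greco, Slot 10→Xiong+Dubois.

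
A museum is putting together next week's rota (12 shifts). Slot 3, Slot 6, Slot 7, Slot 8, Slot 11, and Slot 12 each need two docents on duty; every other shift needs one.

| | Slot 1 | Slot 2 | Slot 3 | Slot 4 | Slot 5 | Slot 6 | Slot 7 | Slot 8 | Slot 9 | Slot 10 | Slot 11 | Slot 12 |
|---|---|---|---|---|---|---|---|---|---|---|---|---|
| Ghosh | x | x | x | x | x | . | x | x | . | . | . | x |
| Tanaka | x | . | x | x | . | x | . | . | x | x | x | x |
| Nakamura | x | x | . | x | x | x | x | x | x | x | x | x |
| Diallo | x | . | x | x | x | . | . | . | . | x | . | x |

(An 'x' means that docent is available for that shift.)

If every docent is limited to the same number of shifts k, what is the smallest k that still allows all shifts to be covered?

With 4 docents and 18 worker-slots to fill, someone must work at least ⌈18/4⌉ = 5 shifts, so k ≥ 5.
k = 5 works: Slot 1→Diallo, Slot 2→Ghosh, Slot 3→Ghosh+Tanaka, Slot 4→Diallo, Slot 5→Ghosh, Slot 6→Tanaka+Nakamura, Slot 7→Ghosh+Nakamura, Slot 8→Ghosh+Nakamura, Slot 9→Tanaka, Slot 10→Tanaka, Slot 11→Tanaka+Nakamura, Slot 12→Nakamura+Diallo.
Loads: Ghosh 5, Tanaka 5, Nakamura 5, Diallo 3 — all ≤ 5.

5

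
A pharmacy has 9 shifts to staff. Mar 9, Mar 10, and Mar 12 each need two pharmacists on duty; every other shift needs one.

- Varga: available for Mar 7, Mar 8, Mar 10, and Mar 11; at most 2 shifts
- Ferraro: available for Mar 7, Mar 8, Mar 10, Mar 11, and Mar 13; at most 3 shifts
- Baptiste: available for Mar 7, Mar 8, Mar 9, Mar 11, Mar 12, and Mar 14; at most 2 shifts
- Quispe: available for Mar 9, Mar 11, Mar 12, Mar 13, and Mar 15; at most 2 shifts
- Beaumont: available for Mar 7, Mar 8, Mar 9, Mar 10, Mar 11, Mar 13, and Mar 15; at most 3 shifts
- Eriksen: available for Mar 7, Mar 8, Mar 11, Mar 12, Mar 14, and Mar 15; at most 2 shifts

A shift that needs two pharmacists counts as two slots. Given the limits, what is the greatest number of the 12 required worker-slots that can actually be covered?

Total capacity across all pharmacists is 2+3+2+2+3+2 = 14, and 12 slots are needed, so at most 12 can be filled.
An assignment achieving 12: Mar 7→Varga, Mar 8→Ferraro, Mar 9→Baptiste+Quispe, Mar 10→Varga+Ferraro, Mar 11→Beaumont, Mar 12→Quispe+Eriksen, Mar 13→Ferraro, Mar 14→Baptiste, Mar 15→Beaumont.
Loads: Varga 2/2, Ferraro 3/3, Baptiste 2/2, Quispe 2/2, Beaumont 2/3, Eriksen 1/2.

12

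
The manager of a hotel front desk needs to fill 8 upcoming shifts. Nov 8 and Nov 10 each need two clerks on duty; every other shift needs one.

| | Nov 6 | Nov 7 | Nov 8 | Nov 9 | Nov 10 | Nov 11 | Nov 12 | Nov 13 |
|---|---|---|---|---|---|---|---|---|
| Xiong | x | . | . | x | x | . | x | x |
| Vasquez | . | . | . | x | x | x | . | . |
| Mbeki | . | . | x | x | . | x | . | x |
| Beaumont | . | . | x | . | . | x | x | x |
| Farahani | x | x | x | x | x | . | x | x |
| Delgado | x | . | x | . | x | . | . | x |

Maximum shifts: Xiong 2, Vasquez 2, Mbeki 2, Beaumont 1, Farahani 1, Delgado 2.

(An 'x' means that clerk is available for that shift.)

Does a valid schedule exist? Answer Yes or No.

Yes

Nov 7 can only be covered by Farahani, so that assignment is forced.
One valid schedule: Nov 6→Xiong, Nov 7→Farahani, Nov 8→Beaumont+Delgado, Nov 9→Mbeki, Nov 10→Vasquez+Delgado, Nov 11→Vasquez, Nov 12→Xiong, Nov 13→Mbeki.
Loads: Xiong 2/2, Vasquez 2/2, Mbeki 2/2, Beaumont 1/1, Farahani 1/1, Delgado 2/2 — all within limits.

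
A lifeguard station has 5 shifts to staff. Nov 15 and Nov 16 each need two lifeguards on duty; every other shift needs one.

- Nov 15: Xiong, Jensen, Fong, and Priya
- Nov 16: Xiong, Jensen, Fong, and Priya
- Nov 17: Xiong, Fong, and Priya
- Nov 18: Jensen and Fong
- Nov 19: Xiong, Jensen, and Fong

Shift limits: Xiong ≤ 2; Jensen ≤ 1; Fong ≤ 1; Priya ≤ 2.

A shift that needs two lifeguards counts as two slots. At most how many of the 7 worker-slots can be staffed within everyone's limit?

6

Total capacity across all lifeguards is 2+1+1+2 = 6, and 7 slots are needed, so at most 6 can be filled.
An assignment achieving 6: Nov 15→Fong+Priya, Nov 16→Priya, Nov 17→Xiong, Nov 18→Jensen, Nov 19→Xiong.
Loads: Xiong 2/2, Jensen 1/1, Fong 1/1, Priya 2/2.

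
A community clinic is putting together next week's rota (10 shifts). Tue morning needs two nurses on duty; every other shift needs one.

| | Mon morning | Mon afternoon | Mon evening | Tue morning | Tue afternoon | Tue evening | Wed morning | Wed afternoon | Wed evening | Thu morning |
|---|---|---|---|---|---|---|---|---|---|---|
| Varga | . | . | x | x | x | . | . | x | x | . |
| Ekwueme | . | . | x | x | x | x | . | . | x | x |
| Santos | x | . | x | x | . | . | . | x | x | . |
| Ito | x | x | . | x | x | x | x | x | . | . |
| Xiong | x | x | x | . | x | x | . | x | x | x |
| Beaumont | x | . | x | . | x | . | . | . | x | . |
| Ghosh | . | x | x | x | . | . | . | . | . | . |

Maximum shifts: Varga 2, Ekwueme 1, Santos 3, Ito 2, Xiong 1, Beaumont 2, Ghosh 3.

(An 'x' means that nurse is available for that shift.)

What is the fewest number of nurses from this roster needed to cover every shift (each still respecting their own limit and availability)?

5

11 slots to fill and no one can take more than 3, so at least ⌈11/3⌉ = 4 nurses are needed.
Any 4 nurses together have capacity at most 3+3+2+2 = 10 < 11 slots, so 4 can never suffice.
Varga, Ekwueme, Santos, Ito, and Ghosh alone can cover everything: Mon morning→Santos, Mon afternoon→Ghosh, Mon evening→Ghosh, Tue morning→Santos+Ghosh, Tue afternoon→Varga, Tue evening→Ito, Wed morning→Ito, Wed afternoon→Varga, Wed evening→Santos, Thu morning→Ekwueme.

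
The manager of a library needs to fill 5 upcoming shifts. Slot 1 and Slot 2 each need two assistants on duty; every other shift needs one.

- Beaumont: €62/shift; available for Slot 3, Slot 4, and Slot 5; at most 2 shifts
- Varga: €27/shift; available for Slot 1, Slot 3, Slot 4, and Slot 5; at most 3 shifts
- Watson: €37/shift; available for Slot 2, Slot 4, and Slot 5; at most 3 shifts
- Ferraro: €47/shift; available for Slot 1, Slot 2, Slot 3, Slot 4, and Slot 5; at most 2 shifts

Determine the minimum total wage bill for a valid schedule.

Slot 1 can only be covered by Varga and Ferraro, so that assignment is forced.
Slot 2 can only be covered by Watson and Ferraro, so that assignment is forced.
Picking the cheapest available assistant for each shift independently would cost €239, but that ignores the shift limits.
An optimal schedule: Slot 1→Varga+Ferraro, Slot 2→Watson+Ferraro, Slot 3→Varga, Slot 4→Varga, Slot 5→Watson.
Total: 27 + 47 + 37 + 47 + 27 + 27 + 37 = €249.

€249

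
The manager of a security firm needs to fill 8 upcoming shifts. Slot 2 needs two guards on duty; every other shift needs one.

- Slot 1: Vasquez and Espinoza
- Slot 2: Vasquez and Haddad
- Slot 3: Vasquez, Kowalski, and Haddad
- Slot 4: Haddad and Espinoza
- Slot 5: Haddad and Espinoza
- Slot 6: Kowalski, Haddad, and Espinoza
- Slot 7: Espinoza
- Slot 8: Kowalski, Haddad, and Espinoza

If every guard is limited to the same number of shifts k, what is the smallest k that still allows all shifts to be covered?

3

With 4 guards and 9 worker-slots to fill, someone must work at least ⌈9/4⌉ = 3 shifts, so k ≥ 3.
k = 3 works: Slot 1→Vasquez, Slot 2→Vasquez+Haddad, Slot 3→Vasquez, Slot 4→Haddad, Slot 5→Haddad, Slot 6→Kowalski, Slot 7→Espinoza, Slot 8→Kowalski.
Loads: Vasquez 3, Kowalski 2, Haddad 3, Espinoza 1 — all ≤ 3.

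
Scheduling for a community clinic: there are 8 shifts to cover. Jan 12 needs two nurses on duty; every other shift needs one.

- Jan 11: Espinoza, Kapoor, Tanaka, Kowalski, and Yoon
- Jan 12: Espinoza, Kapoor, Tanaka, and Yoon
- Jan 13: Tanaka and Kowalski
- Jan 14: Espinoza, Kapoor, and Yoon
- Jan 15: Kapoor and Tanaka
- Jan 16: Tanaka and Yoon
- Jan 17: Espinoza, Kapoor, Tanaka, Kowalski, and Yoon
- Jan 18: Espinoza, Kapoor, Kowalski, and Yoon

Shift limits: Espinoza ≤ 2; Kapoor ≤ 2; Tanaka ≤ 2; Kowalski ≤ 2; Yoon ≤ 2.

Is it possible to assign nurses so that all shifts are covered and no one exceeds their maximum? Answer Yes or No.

One valid schedule: Jan 11→Kowalski, Jan 12→Kapoor+Yoon, Jan 13→Tanaka, Jan 14→Espinoza, Jan 15→Kapoor, Jan 16→Tanaka, Jan 17→Kowalski, Jan 18→Espinoza.
Loads: Espinoza 2/2, Kapoor 2/2, Tanaka 2/2, Kowalski 2/2, Yoon 1/2 — all within limits.

Yes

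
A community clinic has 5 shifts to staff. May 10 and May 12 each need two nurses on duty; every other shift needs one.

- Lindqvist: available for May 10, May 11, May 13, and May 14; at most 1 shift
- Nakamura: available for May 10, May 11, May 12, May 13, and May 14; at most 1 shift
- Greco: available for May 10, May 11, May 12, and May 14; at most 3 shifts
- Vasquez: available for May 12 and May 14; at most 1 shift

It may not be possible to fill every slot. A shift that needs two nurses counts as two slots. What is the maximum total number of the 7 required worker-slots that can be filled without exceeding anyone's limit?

Total capacity across all nurses is 1+1+3+1 = 6, and 7 slots are needed, so at most 6 can be filled.
An assignment achieving 6: May 10→Nakamura+Greco, May 11→Greco, May 12→Greco+Vasquez, May 13→Lindqvist.
Loads: Lindqvist 1/1, Nakamura 1/1, Greco 3/3, Vasquez 1/1.

6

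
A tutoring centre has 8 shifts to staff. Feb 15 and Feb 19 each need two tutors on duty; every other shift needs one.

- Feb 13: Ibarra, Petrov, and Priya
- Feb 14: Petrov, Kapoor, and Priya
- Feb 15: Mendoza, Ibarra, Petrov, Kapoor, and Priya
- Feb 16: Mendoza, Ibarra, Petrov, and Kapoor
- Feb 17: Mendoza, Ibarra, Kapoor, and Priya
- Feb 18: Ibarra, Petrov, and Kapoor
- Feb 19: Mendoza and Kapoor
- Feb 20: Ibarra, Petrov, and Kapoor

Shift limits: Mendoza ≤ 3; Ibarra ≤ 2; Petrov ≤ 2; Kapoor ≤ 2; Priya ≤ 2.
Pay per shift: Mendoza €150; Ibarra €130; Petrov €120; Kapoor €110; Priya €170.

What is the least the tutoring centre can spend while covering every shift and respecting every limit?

€1340

Feb 19 can only be covered by Mendoza and Kapoor, so that assignment is forced.
Picking the cheapest available tutor for each shift independently would cost €1160, but that ignores the shift limits.
An optimal schedule: Feb 13→Ibarra, Feb 14→Petrov, Feb 15→Kapoor+Priya, Feb 16→Mendoza, Feb 17→Mendoza, Feb 18→Ibarra, Feb 19→Mendoza+Kapoor, Feb 20→Petrov.
Total: 130 + 120 + 110 + 170 + 150 + 150 + 130 + 150 + 110 + 120 = €1340.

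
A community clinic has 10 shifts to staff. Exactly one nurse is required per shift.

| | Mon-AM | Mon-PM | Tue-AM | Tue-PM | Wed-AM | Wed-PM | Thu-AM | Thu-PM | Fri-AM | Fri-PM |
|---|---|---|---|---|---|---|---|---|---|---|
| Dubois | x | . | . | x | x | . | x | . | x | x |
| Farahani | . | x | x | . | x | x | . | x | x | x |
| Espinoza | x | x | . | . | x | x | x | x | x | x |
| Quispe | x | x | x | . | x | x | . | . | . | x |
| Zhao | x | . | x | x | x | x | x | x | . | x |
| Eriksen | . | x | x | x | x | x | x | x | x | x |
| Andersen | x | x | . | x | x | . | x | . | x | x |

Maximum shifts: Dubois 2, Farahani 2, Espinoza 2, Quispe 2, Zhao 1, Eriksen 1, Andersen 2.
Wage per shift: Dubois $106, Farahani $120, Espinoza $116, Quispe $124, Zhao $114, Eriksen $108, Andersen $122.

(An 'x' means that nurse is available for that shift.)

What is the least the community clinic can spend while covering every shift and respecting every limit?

Picking the cheapest available nurse for each shift independently would cost $1068, but that ignores the shift limits.
An optimal schedule: Mon-AM→Dubois, Mon-PM→Espinoza, Tue-AM→Eriksen, Tue-PM→Dubois, Wed-AM→Farahani, Wed-PM→Espinoza, Thu-AM→Andersen, Thu-PM→Zhao, Fri-AM→Farahani, Fri-PM→Andersen.
Total: 106 + 116 + 108 + 106 + 120 + 116 + 122 + 114 + 120 + 122 = $1150.

$1150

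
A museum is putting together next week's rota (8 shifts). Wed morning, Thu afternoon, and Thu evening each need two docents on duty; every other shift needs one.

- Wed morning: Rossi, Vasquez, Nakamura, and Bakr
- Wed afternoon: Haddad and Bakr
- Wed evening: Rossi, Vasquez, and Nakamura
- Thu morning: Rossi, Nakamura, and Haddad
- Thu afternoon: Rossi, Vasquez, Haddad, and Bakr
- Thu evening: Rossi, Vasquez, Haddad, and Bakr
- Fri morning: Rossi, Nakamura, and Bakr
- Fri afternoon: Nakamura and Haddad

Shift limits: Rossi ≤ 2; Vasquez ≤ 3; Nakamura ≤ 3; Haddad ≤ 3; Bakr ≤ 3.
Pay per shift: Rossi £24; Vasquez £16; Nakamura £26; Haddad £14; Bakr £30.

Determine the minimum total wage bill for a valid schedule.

Picking the cheapest available docent for each shift independently would cost £182, but that ignores the shift limits.
An optimal schedule: Wed morning→Vasquez+Nakamura, Wed afternoon→Haddad, Wed evening→Rossi, Thu morning→Rossi, Thu afternoon→Vasquez+Haddad, Thu evening→Vasquez+Haddad, Fri morning→Nakamura, Fri afternoon→Nakamura.
Total: 16 + 26 + 14 + 24 + 24 + 16 + 14 + 16 + 14 + 26 + 26 = £216.

£216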